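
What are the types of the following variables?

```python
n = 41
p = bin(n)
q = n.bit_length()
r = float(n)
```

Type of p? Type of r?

bin() returns str; float() returns float

str, float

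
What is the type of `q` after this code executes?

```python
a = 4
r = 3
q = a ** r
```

int ** positive int returns int (4 ** 3 = 64)

int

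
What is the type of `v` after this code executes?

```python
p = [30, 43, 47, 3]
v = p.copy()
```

list.copy() returns list

list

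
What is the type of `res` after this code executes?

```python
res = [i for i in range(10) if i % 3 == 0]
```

A list comprehension [...] produces a list

list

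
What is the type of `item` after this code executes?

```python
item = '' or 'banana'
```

'or' returns first truthy value ('banana', which is str)

str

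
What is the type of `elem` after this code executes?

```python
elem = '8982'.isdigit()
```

str.isdigit() returns bool

bool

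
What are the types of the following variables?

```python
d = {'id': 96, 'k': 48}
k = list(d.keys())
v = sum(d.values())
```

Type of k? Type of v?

list(...) returns list; sum of int values returns int

list, int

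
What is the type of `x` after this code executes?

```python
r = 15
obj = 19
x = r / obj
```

int / int always returns float in Python 3 (15 / 19 = 0.789474)

float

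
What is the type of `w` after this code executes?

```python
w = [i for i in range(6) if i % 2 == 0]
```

A list comprehension [...] produces a list

list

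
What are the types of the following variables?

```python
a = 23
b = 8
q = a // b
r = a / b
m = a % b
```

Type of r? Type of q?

int / int returns float; int // int returns int

float, int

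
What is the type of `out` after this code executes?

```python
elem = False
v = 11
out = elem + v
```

bool + int returns int (False is 0, so 0 + 11 = 11)

int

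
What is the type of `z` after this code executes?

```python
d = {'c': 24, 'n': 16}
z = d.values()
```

.values() returns a dict_values view object

dict_values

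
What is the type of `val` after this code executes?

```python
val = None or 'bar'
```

'or' with None returns the other value ('bar', str)

str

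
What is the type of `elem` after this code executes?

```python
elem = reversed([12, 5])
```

reversed() on a list returns a list_reverseiterator

list_reverseiterator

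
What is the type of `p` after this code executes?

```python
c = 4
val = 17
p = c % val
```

int % int returns int (4 % 17 = 4)

int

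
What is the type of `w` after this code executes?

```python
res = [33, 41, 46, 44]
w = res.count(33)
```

list.count() returns int

int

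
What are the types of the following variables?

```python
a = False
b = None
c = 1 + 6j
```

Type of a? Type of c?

a is bool; c is complex

bool, complex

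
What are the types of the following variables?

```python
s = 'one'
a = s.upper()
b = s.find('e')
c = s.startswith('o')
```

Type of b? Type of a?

str.find() returns int; str.upper() returns str

int, str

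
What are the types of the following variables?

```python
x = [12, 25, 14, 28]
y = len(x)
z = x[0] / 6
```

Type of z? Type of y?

int / int returns float; len() returns int

float, int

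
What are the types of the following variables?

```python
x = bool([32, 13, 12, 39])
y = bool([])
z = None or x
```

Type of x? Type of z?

bool() returns bool; None or <bool> returns the bool

bool, bool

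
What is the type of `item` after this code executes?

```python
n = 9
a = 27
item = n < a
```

Comparison operators return bool

bool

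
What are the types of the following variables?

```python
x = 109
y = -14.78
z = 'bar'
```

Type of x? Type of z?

x is int; z is str

int, str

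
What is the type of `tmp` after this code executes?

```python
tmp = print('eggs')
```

print() returns None

NoneType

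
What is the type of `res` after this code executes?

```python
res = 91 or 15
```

'or' returns the first truthy value (91, which is int)

int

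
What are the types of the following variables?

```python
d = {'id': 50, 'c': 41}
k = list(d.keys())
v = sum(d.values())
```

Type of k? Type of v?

list(...) returns list; sum of int values returns int

list, int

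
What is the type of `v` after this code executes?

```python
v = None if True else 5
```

Ternary: condition is True, if branch (None) taken → NoneType

NoneType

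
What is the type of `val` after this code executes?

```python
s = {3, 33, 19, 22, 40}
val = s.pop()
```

Popping from a set of ints returns int

int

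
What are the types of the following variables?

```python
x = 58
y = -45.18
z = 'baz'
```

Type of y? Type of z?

y is float; z is str

float, str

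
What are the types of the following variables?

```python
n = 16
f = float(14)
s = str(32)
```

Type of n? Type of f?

n is int; f is float

int, float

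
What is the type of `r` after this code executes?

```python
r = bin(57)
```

bin() returns str representation

str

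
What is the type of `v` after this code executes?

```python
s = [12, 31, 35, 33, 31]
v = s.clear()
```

list.clear() returns None

NoneType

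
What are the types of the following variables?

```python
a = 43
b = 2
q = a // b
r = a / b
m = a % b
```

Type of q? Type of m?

int // int returns int; int % int returns int

int, int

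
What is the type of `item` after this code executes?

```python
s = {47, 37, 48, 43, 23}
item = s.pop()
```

Popping from a set of ints returns int

int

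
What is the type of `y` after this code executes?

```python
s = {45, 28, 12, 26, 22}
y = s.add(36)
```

set.add() returns None (mutates in place)

NoneType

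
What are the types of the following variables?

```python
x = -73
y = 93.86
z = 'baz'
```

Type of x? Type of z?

x is int; z is str

int, str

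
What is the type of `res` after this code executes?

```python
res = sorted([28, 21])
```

sorted() always returns list

list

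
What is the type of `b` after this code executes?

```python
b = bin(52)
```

bin() returns str representation

str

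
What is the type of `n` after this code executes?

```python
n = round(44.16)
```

round() with no ndigits arg returns int

int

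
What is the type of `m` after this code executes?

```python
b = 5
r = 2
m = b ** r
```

int ** positive int returns int (5 ** 2 = 25)

int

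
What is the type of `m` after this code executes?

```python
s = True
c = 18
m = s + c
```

bool + int returns int (True is 1, so 1 + 18 = 19)

int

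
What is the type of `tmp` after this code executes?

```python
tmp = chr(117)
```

chr() returns str (single character)

str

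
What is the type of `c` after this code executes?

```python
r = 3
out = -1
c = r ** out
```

int ** negative int returns float

float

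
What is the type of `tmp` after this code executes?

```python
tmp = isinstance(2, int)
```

isinstance() returns bool

bool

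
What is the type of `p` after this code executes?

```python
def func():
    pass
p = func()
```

A function with no return statement returns None

NoneType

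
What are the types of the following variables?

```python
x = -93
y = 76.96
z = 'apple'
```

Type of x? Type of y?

x is int; y is float

int, float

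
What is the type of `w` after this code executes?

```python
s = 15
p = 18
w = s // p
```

int // int returns int (15 // 18 = 0)

int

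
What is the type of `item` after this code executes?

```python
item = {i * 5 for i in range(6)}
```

A set comprehension {expr for x in iterable} produces a set

set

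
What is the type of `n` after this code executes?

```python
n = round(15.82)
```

round() with no ndigits arg returns int

int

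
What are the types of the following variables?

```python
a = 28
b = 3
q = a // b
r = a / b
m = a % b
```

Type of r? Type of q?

int / int returns float; int // int returns int

float, int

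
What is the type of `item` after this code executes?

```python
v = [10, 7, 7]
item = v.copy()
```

list.copy() returns list

list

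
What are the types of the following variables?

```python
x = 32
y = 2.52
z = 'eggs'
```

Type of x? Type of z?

x is int; z is str

int, str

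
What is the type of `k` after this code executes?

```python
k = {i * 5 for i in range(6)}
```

A set comprehension {expr for x in iterable} produces a set

set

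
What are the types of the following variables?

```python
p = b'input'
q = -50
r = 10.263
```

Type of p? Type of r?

p is bytes; r is float

bytes, float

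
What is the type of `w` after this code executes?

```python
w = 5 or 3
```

'or' returns the first truthy value (5, which is int)

int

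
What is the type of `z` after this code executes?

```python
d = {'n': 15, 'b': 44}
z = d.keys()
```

.keys() returns a dict_keys view object

dict_keys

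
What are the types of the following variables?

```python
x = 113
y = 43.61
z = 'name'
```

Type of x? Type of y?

x is int; y is float

int, float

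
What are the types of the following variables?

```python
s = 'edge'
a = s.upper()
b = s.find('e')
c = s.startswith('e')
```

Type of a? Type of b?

str.upper() returns str; str.find() returns int

str, int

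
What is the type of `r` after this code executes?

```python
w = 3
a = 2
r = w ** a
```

int ** positive int returns int (3 ** 2 = 9)

int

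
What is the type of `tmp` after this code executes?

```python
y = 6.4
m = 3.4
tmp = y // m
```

float // float returns float (floor division preserves float type)

float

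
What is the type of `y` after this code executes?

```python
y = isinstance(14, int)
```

isinstance() returns bool

bool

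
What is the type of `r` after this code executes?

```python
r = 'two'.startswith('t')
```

str.startswith() returns bool

bool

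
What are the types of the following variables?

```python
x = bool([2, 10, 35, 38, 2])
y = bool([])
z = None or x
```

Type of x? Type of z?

bool() returns bool; None or <bool> returns the bool

bool, bool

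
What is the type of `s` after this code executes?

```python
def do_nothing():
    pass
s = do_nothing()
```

A function with no return statement returns None

NoneType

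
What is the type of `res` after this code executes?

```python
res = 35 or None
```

'or' returns first truthy value (35, int)

int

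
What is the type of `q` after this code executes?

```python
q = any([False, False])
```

any() returns bool

bool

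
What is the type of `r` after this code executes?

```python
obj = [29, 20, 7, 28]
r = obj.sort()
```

list.sort() returns None (sorts in place)

NoneType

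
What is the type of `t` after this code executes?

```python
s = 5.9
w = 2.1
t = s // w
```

float // float returns float (floor division preserves float type)

float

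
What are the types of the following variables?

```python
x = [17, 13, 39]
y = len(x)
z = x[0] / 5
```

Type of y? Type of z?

len() returns int; int / int returns float

int, float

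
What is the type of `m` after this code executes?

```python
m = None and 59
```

'and' returns first falsy value (None)

NoneType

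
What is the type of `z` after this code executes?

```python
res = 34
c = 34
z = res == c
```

Equality comparison returns bool

bool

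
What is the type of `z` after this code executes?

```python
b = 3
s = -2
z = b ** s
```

int ** negative int returns float

float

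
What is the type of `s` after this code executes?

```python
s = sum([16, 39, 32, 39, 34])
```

sum() of ints returns int

int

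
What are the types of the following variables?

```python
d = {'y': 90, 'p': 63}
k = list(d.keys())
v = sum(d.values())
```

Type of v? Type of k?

sum of int values returns int; list(...) returns list

int, list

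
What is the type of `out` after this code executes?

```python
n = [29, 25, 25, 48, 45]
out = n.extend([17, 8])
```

list.extend() returns None

NoneType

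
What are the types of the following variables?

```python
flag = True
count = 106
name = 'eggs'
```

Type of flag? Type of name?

flag is bool; name is str

bool, str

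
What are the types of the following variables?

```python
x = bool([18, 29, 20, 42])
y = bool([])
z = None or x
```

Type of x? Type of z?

bool() returns bool; None or <bool> returns the bool

bool, bool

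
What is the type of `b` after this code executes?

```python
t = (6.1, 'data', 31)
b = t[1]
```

Index 1 of tuple is 'data' which is str

str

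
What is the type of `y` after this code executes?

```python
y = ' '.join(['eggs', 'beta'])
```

str.join() returns str

str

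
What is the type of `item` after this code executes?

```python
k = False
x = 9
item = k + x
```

bool + int returns int (False is 0, so 0 + 9 = 9)

int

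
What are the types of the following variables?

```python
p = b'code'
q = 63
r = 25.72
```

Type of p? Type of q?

p is bytes; q is int

bytes, int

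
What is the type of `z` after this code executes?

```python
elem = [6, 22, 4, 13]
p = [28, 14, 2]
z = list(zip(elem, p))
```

list(zip(...)) returns a list of tuples

list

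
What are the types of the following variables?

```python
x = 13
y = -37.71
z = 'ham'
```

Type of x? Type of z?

x is int; z is str

int, str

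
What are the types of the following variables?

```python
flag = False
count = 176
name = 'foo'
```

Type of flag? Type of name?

flag is bool; name is str

bool, str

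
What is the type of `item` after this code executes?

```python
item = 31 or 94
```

'or' returns the first truthy value (31, which is int)

int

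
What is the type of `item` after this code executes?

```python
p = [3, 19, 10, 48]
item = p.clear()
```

list.clear() returns None

NoneType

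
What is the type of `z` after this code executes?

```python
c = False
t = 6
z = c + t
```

bool + int returns int (False is 0, so 0 + 6 = 6)

int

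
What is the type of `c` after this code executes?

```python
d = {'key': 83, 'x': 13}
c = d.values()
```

.values() returns a dict_values view object

dict_values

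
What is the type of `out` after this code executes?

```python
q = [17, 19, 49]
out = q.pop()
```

list.pop() returns the popped element (int here)

int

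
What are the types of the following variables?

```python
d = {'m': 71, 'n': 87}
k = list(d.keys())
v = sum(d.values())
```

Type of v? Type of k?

sum of int values returns int; list(...) returns list

int, list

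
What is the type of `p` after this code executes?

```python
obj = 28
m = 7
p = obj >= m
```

Comparison operators return bool

bool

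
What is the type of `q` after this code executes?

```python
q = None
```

None has type NoneType

NoneType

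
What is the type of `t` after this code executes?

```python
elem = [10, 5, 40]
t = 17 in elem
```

'in' operator returns bool

bool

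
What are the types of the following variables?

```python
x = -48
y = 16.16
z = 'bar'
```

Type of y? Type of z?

y is float; z is str

float, str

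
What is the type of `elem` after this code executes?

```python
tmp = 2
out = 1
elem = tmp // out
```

int // int returns int (2 // 1 = 2)

int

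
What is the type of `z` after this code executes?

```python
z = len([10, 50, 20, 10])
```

len() always returns int

int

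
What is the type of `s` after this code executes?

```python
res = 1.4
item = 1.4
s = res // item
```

float // float returns float (floor division preserves float type)

float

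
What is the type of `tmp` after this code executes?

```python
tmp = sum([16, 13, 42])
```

sum() of ints returns int

int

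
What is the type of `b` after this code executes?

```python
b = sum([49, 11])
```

sum() of ints returns int

int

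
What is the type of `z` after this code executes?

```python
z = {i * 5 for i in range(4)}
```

A set comprehension {expr for x in iterable} produces a set

set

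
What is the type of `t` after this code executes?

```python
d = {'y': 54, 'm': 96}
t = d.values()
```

.values() returns a dict_values view object

dict_values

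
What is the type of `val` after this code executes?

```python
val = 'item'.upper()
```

str.upper() returns str

str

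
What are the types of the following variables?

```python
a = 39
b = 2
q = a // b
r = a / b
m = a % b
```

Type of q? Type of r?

int // int returns int; int / int returns float

int, float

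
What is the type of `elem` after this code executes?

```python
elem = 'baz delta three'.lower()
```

str.lower() returns str

str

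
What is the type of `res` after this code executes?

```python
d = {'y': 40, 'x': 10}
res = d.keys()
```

.keys() returns a dict_keys view object

dict_keys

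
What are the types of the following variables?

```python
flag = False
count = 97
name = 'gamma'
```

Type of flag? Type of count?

flag is bool; count is int

bool, int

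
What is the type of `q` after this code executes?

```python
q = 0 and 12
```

'and' returns the first falsy value (0, which is int)

int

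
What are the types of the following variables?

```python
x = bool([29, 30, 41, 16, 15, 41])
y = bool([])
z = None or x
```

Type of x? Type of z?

bool() returns bool; None or <bool> returns the bool

bool, bool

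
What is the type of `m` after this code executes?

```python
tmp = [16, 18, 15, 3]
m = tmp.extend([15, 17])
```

list.extend() returns None

NoneType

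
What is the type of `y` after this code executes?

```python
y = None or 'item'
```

'or' with None returns the other value ('item', str)

str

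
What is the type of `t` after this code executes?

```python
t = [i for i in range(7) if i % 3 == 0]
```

A list comprehension [...] produces a list

list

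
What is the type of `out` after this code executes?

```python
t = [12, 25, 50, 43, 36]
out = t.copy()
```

list.copy() returns list

list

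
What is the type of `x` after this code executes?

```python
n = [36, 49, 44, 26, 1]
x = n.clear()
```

list.clear() returns None

NoneType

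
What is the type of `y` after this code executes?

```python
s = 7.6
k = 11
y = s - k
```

float - int returns float (7.6 - 11 = -3.4)

float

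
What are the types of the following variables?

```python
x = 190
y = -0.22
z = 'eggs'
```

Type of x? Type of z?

x is int; z is str

int, str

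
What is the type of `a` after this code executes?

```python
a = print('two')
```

print() returns None

NoneType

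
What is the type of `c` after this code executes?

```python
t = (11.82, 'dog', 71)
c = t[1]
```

Index 1 of tuple is 'dog' which is str

str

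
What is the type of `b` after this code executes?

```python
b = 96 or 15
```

'or' returns the first truthy value (96, which is int)

int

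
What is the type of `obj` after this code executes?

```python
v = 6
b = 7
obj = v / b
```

int / int always returns float in Python 3 (6 / 7 = 0.857143)

float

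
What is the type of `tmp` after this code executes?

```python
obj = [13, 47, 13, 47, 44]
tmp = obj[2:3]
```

Slicing a list always returns a list

list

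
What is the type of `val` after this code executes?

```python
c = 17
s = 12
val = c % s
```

int % int returns int (17 % 12 = 5)

int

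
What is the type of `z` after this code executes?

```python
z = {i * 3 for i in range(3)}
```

A set comprehension {expr for x in iterable} produces a set

set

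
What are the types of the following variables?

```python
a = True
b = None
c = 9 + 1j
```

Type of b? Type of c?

b is NoneType; c is complex

NoneType, complex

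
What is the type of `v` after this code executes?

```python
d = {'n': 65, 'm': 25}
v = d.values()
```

.values() returns a dict_values view object

dict_values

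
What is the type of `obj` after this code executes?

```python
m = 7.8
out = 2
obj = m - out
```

float - int returns float (7.8 - 2 = 5.8)

float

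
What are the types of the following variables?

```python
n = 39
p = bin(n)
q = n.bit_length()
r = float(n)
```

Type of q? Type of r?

int.bit_length() returns int; float() returns float

int, float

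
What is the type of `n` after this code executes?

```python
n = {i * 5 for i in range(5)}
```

A set comprehension {expr for x in iterable} produces a set

set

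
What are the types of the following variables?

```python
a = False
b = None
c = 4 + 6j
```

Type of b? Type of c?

b is NoneType; c is complex

NoneType, complex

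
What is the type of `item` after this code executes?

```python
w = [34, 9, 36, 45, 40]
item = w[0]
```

Indexing a list of ints returns int (w[0] = 34)

int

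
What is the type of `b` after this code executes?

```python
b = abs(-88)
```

abs() of int returns int

int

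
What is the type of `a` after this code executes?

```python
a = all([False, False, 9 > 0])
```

all() returns bool

bool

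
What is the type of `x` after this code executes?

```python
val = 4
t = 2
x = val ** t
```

int ** positive int returns int (4 ** 2 = 16)

int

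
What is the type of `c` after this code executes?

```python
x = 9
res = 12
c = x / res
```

int / int always returns float in Python 3 (9 / 12 = 0.75)

float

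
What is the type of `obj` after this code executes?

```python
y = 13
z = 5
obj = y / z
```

int / int always returns float in Python 3 (13 / 5 = 2.6)

float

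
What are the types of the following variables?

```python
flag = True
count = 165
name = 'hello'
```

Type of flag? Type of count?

flag is bool; count is int

bool, int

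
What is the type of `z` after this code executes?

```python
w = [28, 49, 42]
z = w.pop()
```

list.pop() returns the popped element (int here)

int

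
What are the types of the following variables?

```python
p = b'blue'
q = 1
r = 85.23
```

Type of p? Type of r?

p is bytes; r is float

bytes, float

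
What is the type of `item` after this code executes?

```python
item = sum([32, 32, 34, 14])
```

sum() of ints returns int

int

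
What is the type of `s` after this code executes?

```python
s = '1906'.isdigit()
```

str.isdigit() returns bool

bool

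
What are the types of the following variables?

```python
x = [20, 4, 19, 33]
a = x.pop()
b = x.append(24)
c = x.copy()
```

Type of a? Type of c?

list.pop() returns the element (int); list.copy() returns list

int, list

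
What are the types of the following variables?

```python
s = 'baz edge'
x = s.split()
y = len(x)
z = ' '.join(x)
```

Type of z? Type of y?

str.join() returns str; len() returns int

str, int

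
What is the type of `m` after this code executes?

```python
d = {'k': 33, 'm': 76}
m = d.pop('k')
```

dict.pop() returns the value (int)

int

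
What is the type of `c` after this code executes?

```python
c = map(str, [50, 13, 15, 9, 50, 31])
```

map() returns a map iterator object

map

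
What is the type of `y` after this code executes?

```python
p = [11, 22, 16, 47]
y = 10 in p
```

'in' operator returns bool

bool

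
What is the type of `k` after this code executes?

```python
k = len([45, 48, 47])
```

len() always returns int

int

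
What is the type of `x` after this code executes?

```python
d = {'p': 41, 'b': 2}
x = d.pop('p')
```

dict.pop() returns the value (int)

int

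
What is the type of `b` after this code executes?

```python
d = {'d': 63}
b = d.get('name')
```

dict.get() returns None when key 'name' is not found and no default given

NoneType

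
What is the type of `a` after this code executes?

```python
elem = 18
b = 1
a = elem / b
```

int / int always returns float in Python 3 (18 / 1 = 18)

float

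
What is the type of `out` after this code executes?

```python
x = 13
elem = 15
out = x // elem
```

int // int returns int (13 // 15 = 0)

int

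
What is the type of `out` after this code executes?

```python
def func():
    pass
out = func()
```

A function with no return statement returns None

NoneType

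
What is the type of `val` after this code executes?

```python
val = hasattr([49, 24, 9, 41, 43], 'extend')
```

hasattr() returns bool

bool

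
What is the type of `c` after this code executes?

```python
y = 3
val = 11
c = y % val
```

int % int returns int (3 % 11 = 3)

int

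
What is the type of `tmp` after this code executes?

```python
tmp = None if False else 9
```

Ternary: condition is False, else branch (9) taken → int

int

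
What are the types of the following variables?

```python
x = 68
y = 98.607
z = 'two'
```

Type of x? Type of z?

x is int; z is str

int, str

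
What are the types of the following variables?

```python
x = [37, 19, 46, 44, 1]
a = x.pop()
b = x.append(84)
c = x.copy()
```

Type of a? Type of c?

list.pop() returns the element (int); list.copy() returns list

int, list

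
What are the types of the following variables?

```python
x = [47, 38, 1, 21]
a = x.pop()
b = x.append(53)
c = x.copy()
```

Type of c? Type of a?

list.copy() returns list; list.pop() returns the element (int)

list, int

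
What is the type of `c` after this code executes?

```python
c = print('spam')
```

print() returns None

NoneType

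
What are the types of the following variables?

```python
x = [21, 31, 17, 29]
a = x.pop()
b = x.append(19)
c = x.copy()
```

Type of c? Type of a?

list.copy() returns list; list.pop() returns the element (int)

list, int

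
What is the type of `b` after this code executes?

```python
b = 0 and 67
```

'and' returns the first falsy value (0, which is int)

int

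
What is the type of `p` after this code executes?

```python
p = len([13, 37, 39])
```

len() always returns int

int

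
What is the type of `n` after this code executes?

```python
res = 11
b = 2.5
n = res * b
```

int * float returns float (11 * 2.5 = 27.5)

float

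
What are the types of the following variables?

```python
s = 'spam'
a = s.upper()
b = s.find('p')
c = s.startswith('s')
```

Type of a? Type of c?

str.upper() returns str; str.startswith() returns bool

str, bool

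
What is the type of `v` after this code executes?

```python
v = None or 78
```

'or' with None returns the other value (78, int)

int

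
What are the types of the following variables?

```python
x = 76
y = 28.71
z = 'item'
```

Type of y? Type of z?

y is float; z is str

float, str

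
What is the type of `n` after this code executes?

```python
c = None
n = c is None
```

'is' comparison returns bool

bool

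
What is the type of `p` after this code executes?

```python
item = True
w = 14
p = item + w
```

bool + int returns int (True is 1, so 1 + 14 = 15)

int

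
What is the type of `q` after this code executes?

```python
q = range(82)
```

range() returns a range object

range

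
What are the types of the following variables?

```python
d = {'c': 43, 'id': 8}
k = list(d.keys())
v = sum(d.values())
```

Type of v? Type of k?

sum of int values returns int; list(...) returns list

int, list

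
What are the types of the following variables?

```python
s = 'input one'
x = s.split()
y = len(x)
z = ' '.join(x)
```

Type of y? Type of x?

len() returns int; str.split() returns list

int, list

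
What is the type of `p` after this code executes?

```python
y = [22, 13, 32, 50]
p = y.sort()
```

list.sort() returns None (sorts in place)

NoneType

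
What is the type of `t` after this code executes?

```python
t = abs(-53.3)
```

abs() of float returns float

float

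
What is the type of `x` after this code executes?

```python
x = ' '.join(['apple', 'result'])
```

str.join() returns str

str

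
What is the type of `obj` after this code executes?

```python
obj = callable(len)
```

callable() returns bool

bool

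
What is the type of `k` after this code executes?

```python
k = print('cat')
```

print() returns None

NoneType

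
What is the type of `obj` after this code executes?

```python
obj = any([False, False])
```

any() returns bool

bool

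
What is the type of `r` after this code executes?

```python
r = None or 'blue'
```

'or' with None returns the other value ('blue', str)

str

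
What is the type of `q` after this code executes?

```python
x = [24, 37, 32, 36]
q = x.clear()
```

list.clear() returns None

NoneType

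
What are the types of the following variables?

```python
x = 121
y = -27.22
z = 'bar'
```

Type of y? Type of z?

y is float; z is str

float, str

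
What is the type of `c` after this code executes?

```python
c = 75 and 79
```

'and' returns the last value when all truthy (79, which is int)

int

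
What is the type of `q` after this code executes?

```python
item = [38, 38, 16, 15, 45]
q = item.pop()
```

list.pop() returns the popped element (int here)

int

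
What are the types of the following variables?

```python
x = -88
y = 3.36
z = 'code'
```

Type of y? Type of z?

y is float; z is str

float, str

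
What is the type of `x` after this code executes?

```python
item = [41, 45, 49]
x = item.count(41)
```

list.count() returns int

int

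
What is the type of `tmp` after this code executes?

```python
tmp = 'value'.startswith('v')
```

str.startswith() returns bool

bool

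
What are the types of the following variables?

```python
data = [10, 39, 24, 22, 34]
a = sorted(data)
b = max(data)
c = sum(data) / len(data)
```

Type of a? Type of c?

sorted() returns list; int / int returns float

list, float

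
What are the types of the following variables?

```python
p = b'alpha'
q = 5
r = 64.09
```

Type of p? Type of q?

p is bytes; q is int

bytes, int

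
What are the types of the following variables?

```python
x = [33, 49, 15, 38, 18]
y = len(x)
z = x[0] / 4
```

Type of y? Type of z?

len() returns int; int / int returns float

int, float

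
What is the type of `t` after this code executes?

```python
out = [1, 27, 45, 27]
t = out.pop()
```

list.pop() returns the popped element (int here)

int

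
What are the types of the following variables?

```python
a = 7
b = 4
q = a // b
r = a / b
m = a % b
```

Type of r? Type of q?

int / int returns float; int // int returns int

float, int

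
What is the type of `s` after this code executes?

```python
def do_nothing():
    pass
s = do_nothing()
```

A function with no return statement returns None

NoneType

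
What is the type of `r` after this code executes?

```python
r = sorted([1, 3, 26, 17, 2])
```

sorted() always returns list

list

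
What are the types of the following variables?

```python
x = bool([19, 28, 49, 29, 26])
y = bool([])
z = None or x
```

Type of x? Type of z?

bool() returns bool; None or <bool> returns the bool

bool, bool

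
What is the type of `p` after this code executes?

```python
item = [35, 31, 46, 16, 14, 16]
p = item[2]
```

Indexing a list of ints returns int (item[2] = 46)

int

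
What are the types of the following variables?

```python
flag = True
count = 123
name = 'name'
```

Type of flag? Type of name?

flag is bool; name is str

bool, str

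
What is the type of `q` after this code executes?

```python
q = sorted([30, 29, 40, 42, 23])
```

sorted() always returns list

list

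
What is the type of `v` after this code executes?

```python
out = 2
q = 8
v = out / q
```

int / int always returns float in Python 3 (2 / 8 = 0.25)

float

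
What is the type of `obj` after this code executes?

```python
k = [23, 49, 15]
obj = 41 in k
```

'in' operator returns bool

bool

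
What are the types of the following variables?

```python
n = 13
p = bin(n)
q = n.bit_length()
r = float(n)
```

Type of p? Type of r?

bin() returns str; float() returns float

str, float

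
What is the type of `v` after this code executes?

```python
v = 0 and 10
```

'and' returns the first falsy value (0, which is int)

int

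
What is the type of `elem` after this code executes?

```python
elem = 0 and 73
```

'and' returns the first falsy value (0, which is int)

int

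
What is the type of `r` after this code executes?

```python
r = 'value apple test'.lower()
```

str.lower() returns str

str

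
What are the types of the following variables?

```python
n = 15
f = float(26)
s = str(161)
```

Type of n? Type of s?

n is int; s is str

int, str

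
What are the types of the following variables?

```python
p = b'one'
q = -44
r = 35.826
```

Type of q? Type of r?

q is int; r is float

int, float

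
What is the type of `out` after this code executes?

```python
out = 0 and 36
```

'and' returns the first falsy value (0, which is int)

int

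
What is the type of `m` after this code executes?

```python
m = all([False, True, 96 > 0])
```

all() returns bool

bool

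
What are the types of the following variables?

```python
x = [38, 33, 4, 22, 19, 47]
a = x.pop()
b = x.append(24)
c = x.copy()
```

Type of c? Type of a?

list.copy() returns list; list.pop() returns the element (int)

list, int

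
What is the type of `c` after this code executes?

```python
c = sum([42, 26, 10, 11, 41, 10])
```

sum() of ints returns int

int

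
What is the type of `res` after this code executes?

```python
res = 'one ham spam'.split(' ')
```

str.split() returns list

list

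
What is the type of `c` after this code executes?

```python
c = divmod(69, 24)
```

divmod() returns a tuple (quotient, remainder)

tuple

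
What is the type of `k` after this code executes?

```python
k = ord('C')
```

ord() returns int (Unicode code point)

int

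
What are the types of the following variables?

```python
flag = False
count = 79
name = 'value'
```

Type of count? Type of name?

count is int; name is str

int, str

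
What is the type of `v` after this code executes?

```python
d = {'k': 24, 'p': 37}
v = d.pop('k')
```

dict.pop() returns the value (int)

int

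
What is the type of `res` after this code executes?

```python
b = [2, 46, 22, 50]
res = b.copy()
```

list.copy() returns list

list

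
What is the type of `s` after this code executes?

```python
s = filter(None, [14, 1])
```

filter() returns a filter iterator object

filter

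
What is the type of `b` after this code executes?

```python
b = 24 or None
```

'or' returns first truthy value (24, int)

int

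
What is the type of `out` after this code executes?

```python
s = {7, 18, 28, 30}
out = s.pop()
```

Popping from a set of ints returns int

int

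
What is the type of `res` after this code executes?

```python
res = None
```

None has type NoneType

NoneType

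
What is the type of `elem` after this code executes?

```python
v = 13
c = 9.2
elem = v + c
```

int + float returns float (13 + 9.2 = 22.2)

float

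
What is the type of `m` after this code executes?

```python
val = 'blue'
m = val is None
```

'is' comparison returns bool

bool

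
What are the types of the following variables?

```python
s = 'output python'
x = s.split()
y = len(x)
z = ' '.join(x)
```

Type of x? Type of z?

str.split() returns list; str.join() returns str

list, str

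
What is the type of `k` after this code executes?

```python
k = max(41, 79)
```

max() of ints returns int

int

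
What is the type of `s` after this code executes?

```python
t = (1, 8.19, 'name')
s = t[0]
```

Index 0 of tuple is 1 which is int

int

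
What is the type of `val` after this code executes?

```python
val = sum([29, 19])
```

sum() of ints returns int

int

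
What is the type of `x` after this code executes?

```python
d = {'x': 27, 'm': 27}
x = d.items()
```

dict.items() returns a dict_items view

dict_items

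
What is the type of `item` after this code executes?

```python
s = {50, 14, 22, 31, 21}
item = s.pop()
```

Popping from a set of ints returns int

int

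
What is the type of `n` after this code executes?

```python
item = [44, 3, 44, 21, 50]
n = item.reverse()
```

list.reverse() returns None

NoneType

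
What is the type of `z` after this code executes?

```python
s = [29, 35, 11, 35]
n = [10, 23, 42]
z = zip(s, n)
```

zip() returns a zip iterator object

zip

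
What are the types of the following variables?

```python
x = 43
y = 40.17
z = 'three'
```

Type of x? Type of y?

x is int; y is float

int, float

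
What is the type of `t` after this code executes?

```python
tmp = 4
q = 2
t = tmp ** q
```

int ** positive int returns int (4 ** 2 = 16)

int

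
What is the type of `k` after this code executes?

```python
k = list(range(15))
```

list(range(...)) returns list

list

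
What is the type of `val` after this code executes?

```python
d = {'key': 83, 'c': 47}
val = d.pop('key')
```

dict.pop() returns the value (int)

int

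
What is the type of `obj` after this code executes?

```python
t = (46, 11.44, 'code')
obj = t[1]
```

Index 1 of tuple is 11.44 which is float

float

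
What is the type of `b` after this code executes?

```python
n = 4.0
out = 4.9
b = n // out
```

float // float returns float (floor division preserves float type)

float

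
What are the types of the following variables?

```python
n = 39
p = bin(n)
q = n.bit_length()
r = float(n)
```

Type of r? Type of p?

float() returns float; bin() returns str

float, str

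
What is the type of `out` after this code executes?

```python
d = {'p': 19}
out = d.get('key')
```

dict.get() returns None when key 'key' is not found and no default given

NoneType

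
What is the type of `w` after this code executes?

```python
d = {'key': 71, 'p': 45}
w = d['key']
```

Accessing dict[str, int] with key 'key' returns int value 71

int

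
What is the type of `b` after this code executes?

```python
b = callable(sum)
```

callable() returns bool

bool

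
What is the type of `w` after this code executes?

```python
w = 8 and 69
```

'and' returns the last value when all truthy (69, which is int)

int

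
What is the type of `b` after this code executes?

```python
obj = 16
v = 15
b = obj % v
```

int % int returns int (16 % 15 = 1)

int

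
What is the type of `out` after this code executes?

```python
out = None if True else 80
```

Ternary: condition is True, if branch (None) taken → NoneType

NoneType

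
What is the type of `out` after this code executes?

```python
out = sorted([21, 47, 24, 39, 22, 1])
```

sorted() always returns list

list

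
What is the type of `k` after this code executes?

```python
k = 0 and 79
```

'and' returns the first falsy value (0, which is int)

int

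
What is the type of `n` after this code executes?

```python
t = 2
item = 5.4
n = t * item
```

int * float returns float (2 * 5.4 = 10.8)

float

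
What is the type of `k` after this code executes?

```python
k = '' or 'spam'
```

'or' returns first truthy value ('spam', which is str)

str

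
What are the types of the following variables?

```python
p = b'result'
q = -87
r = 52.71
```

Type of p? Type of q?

p is bytes; q is int

bytes, int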